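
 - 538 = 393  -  931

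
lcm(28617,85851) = 85851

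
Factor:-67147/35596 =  - 2^(-2) * 11^( - 1) * 83^1=- 83/44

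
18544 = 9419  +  9125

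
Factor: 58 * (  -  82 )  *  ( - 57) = 271092 = 2^2*3^1* 19^1*29^1 * 41^1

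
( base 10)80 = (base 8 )120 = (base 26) 32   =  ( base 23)3B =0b1010000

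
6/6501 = 2/2167 = 0.00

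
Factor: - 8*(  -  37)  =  296 = 2^3*37^1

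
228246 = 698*327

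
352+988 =1340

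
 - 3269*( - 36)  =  117684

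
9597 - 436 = 9161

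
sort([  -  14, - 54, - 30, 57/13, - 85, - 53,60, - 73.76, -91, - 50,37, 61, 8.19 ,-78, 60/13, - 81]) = [- 91  , - 85, - 81,-78, - 73.76, - 54,-53,-50 , - 30, - 14,57/13, 60/13,8.19 , 37, 60,  61 ]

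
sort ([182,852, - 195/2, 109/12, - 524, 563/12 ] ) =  [-524, - 195/2,109/12, 563/12,182,852 ] 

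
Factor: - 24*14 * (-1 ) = 336 = 2^4*3^1 * 7^1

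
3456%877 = 825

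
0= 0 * 9034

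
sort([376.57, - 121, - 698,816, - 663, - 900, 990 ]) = [ - 900, - 698, - 663, - 121,376.57, 816, 990 ] 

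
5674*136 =771664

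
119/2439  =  119/2439 = 0.05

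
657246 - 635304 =21942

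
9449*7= 66143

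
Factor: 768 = 2^8*3^1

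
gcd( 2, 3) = 1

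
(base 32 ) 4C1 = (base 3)20010222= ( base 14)18C1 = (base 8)10601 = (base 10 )4481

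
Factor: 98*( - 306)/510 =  - 294/5 = - 2^1* 3^1*5^ ( - 1)*  7^2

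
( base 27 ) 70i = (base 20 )CG1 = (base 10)5121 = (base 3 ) 21000200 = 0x1401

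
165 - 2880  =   - 2715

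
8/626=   4/313= 0.01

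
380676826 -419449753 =-38772927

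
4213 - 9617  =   - 5404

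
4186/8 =523 + 1/4 = 523.25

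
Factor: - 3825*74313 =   -  3^4*5^2 * 17^1*23^1 * 359^1 = - 284247225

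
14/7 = 2 = 2.00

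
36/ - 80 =-9/20 = - 0.45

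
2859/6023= 2859/6023 = 0.47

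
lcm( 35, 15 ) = 105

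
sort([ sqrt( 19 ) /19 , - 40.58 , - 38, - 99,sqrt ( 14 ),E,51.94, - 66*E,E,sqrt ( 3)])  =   [ - 66*E , - 99 ,  -  40.58, - 38, sqrt( 19) /19,sqrt ( 3 ), E,E , sqrt( 14 ),51.94]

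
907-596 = 311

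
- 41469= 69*(-601 ) 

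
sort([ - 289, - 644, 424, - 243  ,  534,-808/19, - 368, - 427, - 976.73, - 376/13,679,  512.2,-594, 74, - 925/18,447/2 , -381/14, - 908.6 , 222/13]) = [ - 976.73, - 908.6, - 644, - 594, - 427 , - 368, - 289, - 243, - 925/18, - 808/19, - 376/13, - 381/14,  222/13, 74, 447/2 , 424 , 512.2,  534, 679]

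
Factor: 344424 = 2^3 * 3^1*113^1*127^1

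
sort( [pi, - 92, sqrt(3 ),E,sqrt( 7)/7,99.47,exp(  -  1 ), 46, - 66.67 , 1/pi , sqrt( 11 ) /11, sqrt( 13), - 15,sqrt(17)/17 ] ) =[ - 92 , - 66.67,-15, sqrt( 17) /17,sqrt( 11 )/11, 1/pi, exp( - 1 ),sqrt( 7 )/7,sqrt( 3 ), E,pi,  sqrt( 13 ),46,99.47 ]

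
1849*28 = 51772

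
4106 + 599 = 4705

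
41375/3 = 41375/3 = 13791.67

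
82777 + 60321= 143098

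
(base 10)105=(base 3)10220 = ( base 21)50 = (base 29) 3i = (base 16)69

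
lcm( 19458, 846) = 19458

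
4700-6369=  - 1669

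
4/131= 4/131 = 0.03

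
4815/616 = 7+503/616 = 7.82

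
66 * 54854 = 3620364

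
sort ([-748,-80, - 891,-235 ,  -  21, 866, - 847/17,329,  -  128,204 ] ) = [-891 ,  -  748, - 235,  -  128,-80, - 847/17,-21,204, 329,866] 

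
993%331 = 0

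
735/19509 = 35/929 = 0.04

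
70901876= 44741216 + 26160660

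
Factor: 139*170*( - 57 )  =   - 1346910 = - 2^1 * 3^1 * 5^1 *17^1*19^1*139^1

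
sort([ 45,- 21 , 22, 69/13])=[ - 21,69/13  ,  22, 45]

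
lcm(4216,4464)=75888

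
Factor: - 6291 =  - 3^3*233^1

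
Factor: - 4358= - 2^1*2179^1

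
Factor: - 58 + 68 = 2^1* 5^1 = 10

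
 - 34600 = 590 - 35190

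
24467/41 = 24467/41 = 596.76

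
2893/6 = 2893/6=   482.17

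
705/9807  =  235/3269 = 0.07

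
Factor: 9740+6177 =11^1 * 1447^1   =  15917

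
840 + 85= 925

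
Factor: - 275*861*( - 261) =61798275 = 3^3*5^2 * 7^1*11^1*29^1*41^1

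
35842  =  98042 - 62200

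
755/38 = 19 + 33/38  =  19.87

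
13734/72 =190 + 3/4=   190.75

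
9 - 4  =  5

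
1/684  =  1/684 = 0.00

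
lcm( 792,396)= 792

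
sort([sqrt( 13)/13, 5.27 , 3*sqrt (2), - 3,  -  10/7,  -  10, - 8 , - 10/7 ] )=[  -  10, - 8, - 3, - 10/7, - 10/7, sqrt( 13)/13,3*sqrt(2),5.27 ]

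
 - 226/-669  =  226/669 = 0.34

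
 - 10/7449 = - 10/7449 = -0.00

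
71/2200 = 71/2200  =  0.03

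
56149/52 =1079 + 41/52 = 1079.79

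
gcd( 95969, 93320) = 1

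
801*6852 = 5488452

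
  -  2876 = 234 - 3110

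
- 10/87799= -1 + 87789/87799=-  0.00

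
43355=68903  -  25548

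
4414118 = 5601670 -1187552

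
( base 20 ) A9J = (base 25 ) 6ho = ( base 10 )4199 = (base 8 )10147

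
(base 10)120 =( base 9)143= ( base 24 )50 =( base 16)78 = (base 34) 3I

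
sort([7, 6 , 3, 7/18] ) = [ 7/18, 3,6,7]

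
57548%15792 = 10172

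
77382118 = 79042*979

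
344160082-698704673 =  - 354544591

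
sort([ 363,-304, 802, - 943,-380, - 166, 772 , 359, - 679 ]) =[ - 943,  -  679, - 380, - 304  , -166, 359,363, 772,802 ] 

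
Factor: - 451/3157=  - 7^( - 1) = - 1/7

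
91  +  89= 180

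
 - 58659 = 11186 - 69845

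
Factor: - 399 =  -3^1 * 7^1*19^1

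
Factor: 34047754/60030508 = 17023877/30015254 = 2^( - 1)* 13^2* 31^(-1)*100733^1*484117^(-1) 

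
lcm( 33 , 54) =594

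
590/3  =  196 + 2/3 = 196.67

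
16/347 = 16/347 = 0.05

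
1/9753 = 1/9753= 0.00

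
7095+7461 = 14556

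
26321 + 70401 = 96722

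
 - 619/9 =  - 69+2/9 = - 68.78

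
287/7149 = 287/7149 = 0.04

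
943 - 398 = 545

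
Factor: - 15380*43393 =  - 2^2*5^1*  7^1*769^1*6199^1=- 667384340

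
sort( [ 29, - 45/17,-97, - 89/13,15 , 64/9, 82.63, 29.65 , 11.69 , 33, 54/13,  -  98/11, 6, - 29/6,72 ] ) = [ - 97, - 98/11, - 89/13, - 29/6, - 45/17, 54/13,6, 64/9, 11.69,15, 29,29.65,  33, 72 , 82.63]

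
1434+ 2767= 4201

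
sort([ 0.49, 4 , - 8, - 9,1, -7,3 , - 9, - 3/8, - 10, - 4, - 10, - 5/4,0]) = [ - 10, - 10,- 9, - 9, - 8,- 7,-4, - 5/4, - 3/8,0, 0.49, 1,3,4 ]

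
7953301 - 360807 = 7592494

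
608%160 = 128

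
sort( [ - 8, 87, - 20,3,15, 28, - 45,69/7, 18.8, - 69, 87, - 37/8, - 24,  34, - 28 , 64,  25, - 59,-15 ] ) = [  -  69, - 59, - 45,-28, - 24, - 20,-15,- 8, -37/8,3, 69/7,15,18.8, 25, 28, 34 , 64, 87,  87 ]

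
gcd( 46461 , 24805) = 1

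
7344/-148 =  - 1836/37 = - 49.62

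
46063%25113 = 20950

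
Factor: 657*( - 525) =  - 344925 = - 3^3*5^2*7^1*73^1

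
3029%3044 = 3029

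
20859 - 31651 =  - 10792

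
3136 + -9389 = - 6253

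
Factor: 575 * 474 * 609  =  2^1*3^2*5^2*7^1*23^1  *29^1 * 79^1= 165982950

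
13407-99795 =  - 86388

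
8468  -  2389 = 6079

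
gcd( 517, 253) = 11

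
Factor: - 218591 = -218591^1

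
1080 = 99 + 981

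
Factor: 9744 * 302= 2942688 = 2^5*3^1*7^1*29^1*151^1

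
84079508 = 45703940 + 38375568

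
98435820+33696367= 132132187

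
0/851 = 0 = 0.00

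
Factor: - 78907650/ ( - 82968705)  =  2^1*3^( - 4)*5^1*23^(  -  1 )*2969^( - 1 )*526051^1 = 5260510/5531247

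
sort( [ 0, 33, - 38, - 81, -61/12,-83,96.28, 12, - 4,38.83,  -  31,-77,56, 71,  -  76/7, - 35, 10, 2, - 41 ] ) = [-83, - 81,-77 ,- 41, - 38,-35, - 31, - 76/7,  -  61/12 , - 4,  0,2, 10, 12,  33, 38.83, 56,71, 96.28 ]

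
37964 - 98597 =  - 60633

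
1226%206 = 196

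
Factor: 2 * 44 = 2^3 * 11^1 = 88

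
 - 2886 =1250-4136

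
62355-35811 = 26544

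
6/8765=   6/8765 = 0.00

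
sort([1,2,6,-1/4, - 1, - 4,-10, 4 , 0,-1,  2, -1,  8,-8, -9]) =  [ - 10,-9,-8, - 4,-1,-1,  -  1, - 1/4, 0, 1, 2,2, 4, 6,8]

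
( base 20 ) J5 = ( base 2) 110000001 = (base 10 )385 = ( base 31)CD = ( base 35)B0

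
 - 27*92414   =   - 2495178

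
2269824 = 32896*69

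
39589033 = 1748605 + 37840428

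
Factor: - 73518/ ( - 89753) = 2^1*3^1*12253^1  *  89753^ (-1)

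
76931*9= 692379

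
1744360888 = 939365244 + 804995644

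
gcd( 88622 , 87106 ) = 2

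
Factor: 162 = 2^1*3^4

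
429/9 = 47+2/3 = 47.67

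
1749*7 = 12243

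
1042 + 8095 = 9137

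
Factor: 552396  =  2^2*3^1*13^1 * 3541^1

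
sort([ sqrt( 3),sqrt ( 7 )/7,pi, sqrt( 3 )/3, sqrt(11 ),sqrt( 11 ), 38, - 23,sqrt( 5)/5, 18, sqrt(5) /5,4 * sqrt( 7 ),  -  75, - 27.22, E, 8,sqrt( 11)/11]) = [ - 75,-27.22,- 23,sqrt( 11)/11,sqrt( 7 ) /7,sqrt(5)/5,sqrt( 5)/5, sqrt( 3 )/3,sqrt( 3),  E,pi, sqrt ( 11 ) , sqrt( 11 ),8,  4*sqrt( 7),18,38 ] 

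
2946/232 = 12 + 81/116= 12.70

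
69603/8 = 69603/8 = 8700.38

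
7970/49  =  162  +  32/49 =162.65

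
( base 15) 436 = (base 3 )1022020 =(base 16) 3b7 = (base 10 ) 951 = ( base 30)11l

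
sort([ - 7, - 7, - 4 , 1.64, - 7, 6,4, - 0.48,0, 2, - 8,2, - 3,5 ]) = [ - 8,  -  7, -7, - 7, - 4, - 3, - 0.48,0,1.64, 2,2, 4,  5,6 ] 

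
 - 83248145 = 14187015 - 97435160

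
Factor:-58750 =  - 2^1*5^4*47^1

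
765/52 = 765/52 =14.71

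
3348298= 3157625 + 190673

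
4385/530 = 8 + 29/106=8.27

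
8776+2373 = 11149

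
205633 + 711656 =917289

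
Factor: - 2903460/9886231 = -2^2*3^1*5^1*7^1  *17^( - 1)*31^1*223^1*677^(-1 ) * 859^(-1)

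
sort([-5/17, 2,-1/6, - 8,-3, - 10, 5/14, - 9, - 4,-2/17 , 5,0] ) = [-10, - 9,  -  8,-4,-3,-5/17, -1/6, - 2/17, 0,5/14,2,5]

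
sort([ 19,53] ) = [ 19,  53]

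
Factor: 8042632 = 2^3 * 13^1 *17^1*4549^1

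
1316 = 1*1316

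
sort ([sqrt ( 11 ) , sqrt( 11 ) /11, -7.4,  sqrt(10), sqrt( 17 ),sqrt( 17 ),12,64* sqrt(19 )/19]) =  [ - 7.4, sqrt( 11 ) /11,  sqrt(10),sqrt ( 11 ), sqrt( 17),sqrt (17 ), 12 , 64*sqrt(19) /19 ] 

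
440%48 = 8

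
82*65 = 5330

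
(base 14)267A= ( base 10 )6772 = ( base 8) 15164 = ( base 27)97m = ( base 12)3B04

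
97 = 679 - 582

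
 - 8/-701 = 8/701 =0.01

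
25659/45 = 570 + 1/5= 570.20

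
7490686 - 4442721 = 3047965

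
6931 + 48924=55855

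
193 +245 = 438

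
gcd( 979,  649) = 11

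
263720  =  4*65930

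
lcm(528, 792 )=1584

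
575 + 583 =1158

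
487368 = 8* 60921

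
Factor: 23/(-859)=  - 23^1 * 859^(-1)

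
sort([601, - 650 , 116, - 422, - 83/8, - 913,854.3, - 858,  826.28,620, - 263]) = [ - 913, - 858, - 650, - 422, - 263,-83/8,116,601, 620,826.28,854.3 ] 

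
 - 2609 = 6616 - 9225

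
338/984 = 169/492=0.34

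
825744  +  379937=1205681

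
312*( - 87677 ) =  - 27355224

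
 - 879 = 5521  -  6400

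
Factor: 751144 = 2^3*93893^1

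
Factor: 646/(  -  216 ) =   -  323/108 = - 2^( - 2 )*3^( - 3 )*17^1 * 19^1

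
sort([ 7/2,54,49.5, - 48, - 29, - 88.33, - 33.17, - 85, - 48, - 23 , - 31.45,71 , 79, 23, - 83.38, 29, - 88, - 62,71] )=[ - 88.33, - 88,-85,  -  83.38, - 62, - 48, - 48, - 33.17, - 31.45, - 29, - 23, 7/2,23,29,  49.5, 54,71,71,79] 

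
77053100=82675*932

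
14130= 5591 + 8539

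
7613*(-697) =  - 5306261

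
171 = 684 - 513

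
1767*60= 106020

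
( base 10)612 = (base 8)1144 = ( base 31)jn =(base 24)11c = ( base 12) 430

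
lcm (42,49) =294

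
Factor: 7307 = 7307^1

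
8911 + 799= 9710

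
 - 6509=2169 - 8678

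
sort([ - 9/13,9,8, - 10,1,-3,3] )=[ - 10,-3, - 9/13,1,3,8, 9]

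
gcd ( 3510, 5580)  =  90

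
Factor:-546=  -2^1*3^1*7^1*13^1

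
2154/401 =5+149/401 =5.37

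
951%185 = 26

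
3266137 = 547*5971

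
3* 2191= 6573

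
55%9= 1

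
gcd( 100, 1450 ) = 50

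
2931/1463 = 2931/1463 = 2.00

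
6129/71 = 6129/71 = 86.32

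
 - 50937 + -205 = -51142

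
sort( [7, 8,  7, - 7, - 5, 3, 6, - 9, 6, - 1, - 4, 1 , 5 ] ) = [ - 9,-7, - 5, - 4 , - 1, 1, 3, 5, 6, 6,7, 7, 8]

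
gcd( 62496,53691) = 3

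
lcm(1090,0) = 0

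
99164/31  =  99164/31 = 3198.84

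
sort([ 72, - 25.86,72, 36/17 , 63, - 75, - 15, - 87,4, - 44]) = [ - 87, - 75 , - 44 , - 25.86,-15,36/17, 4 , 63 , 72,72]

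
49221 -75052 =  - 25831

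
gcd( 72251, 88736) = 1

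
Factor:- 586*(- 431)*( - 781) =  - 2^1*11^1*71^1*293^1*431^1 = - 197254046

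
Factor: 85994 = 2^1*19^1*31^1*73^1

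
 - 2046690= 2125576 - 4172266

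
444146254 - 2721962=441424292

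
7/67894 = 7/67894 = 0.00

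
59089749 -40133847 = 18955902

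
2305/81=28 + 37/81 = 28.46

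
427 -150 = 277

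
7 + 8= 15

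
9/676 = 9/676 = 0.01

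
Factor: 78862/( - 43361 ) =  - 2^1*7^1*43^1 * 331^(-1)= -602/331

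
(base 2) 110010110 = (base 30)dg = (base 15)1c1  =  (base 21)J7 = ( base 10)406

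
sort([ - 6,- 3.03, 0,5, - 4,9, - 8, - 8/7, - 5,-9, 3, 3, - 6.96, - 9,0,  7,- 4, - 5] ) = [  -  9,- 9, - 8, - 6.96, - 6,-5 ,-5,-4, - 4, - 3.03,-8/7,0,0,3,3, 5, 7, 9] 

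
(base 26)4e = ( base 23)53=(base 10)118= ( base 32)3M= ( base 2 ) 1110110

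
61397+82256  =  143653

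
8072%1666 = 1408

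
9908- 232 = 9676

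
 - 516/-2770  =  258/1385=0.19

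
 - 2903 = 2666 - 5569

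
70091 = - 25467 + 95558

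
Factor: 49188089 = 17^2*29^1*5869^1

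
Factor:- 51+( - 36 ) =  - 87= - 3^1 *29^1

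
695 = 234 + 461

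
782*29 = 22678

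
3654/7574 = 261/541 =0.48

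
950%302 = 44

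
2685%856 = 117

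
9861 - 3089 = 6772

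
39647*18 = 713646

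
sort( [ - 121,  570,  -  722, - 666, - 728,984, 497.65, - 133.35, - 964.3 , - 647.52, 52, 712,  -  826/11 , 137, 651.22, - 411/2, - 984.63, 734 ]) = [ - 984.63, - 964.3, - 728, -722, - 666, - 647.52, - 411/2, - 133.35, - 121 , - 826/11 , 52, 137,497.65 , 570, 651.22,712, 734, 984] 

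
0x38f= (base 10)911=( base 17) 32A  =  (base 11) 759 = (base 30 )10b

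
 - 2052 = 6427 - 8479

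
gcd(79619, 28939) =1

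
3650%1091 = 377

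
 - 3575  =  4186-7761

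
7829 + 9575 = 17404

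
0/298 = 0 = 0.00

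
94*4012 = 377128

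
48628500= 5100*9535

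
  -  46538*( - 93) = 4328034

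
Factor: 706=2^1*353^1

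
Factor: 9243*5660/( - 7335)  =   - 1162564/163 = - 2^2*13^1*79^1*163^( - 1)*283^1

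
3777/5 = 755 + 2/5 = 755.40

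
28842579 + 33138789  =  61981368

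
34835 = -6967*( - 5)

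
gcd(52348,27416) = 92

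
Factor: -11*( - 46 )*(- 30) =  - 15180 = - 2^2*3^1*5^1*11^1*23^1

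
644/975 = 644/975  =  0.66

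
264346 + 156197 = 420543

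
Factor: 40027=13^1*3079^1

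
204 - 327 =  - 123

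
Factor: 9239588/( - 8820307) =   -  2^2*97^ ( - 1 )* 90931^ ( - 1 )*2309897^1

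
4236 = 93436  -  89200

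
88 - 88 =0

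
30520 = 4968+25552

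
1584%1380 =204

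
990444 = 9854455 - 8864011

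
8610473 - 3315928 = 5294545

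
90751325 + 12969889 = 103721214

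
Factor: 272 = 2^4*17^1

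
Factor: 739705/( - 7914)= - 2^( - 1)*3^( - 1)*5^1*239^1*619^1*1319^( - 1)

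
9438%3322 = 2794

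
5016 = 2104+2912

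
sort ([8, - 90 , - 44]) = [-90, - 44,8 ]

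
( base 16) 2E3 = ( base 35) l4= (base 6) 3231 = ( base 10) 739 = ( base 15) 344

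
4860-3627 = 1233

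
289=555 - 266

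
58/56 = 29/28 = 1.04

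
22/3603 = 22/3603 = 0.01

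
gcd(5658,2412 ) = 6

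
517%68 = 41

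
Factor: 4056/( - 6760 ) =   -  3^1 * 5^ (-1) = -3/5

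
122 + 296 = 418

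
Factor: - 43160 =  - 2^3*5^1*13^1*83^1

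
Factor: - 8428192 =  - 2^5*17^1 * 15493^1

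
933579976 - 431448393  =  502131583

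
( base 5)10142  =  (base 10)672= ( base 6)3040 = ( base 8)1240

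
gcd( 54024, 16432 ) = 8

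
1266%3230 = 1266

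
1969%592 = 193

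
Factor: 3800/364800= 2^(-5)*3^( - 1) =1/96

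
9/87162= 3/29054 = 0.00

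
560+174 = 734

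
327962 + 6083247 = 6411209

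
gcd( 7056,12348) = 1764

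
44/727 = 44/727 = 0.06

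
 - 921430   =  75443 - 996873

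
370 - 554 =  - 184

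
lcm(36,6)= 36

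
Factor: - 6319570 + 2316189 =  - 17^1*235493^1 = -4003381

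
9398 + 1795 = 11193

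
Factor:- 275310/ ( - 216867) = 2^1*3^1*5^1* 19^1 *449^( - 1) =570/449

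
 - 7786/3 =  - 2596+2/3=- 2595.33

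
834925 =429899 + 405026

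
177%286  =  177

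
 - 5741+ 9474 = 3733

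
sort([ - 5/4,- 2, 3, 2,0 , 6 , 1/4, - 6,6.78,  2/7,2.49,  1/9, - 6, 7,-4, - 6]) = [  -  6 , - 6,-6, - 4, -2,-5/4,0, 1/9,1/4,2/7, 2,  2.49,3,6,6.78, 7]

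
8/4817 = 8/4817 = 0.00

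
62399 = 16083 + 46316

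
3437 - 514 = 2923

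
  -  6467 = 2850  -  9317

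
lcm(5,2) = 10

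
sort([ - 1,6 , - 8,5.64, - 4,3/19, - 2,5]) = [ - 8, - 4, - 2, - 1, 3/19, 5,5.64,6]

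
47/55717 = 47/55717 = 0.00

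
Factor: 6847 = 41^1* 167^1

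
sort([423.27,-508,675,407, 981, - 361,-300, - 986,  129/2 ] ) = [ - 986, - 508, - 361,-300,129/2,407,423.27 , 675, 981] 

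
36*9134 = 328824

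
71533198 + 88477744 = 160010942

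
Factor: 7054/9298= 3527/4649 =3527^1*4649^(-1 )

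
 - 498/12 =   -  42 + 1/2 = - 41.50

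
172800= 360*480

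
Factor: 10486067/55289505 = 3^( - 1 )*5^( - 1 ) *211^1*223^( - 1 )*16529^ ( - 1 )* 49697^1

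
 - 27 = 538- 565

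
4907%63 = 56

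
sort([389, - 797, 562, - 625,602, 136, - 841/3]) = [ - 797, - 625, - 841/3, 136,389, 562,602 ]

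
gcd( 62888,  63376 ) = 8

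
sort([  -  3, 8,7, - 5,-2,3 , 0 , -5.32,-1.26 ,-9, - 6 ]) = [-9, - 6, - 5.32, -5, -3,-2, -1.26, 0,3, 7,8 ] 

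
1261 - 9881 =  - 8620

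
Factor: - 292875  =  -3^1 * 5^3*11^1*71^1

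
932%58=4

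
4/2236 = 1/559= 0.00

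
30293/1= 30293=30293.00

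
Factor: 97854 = 2^1 * 3^1* 47^1*347^1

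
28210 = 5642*5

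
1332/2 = 666= 666.00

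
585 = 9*65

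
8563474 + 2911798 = 11475272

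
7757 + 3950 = 11707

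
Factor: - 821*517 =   -  424457 =- 11^1*47^1*821^1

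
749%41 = 11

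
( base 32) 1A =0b101010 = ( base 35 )17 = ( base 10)42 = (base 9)46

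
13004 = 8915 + 4089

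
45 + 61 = 106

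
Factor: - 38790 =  - 2^1 * 3^2*5^1*431^1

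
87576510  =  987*88730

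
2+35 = 37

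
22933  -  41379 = - 18446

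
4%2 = 0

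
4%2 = 0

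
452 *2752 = 1243904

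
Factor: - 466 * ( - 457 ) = 212962 = 2^1 * 233^1 * 457^1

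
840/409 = 2 + 22/409 = 2.05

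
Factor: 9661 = 9661^1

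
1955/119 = 115/7 = 16.43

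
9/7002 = 1/778  =  0.00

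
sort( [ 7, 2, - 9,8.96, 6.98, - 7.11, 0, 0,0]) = [-9,  -  7.11,0  ,  0,0, 2, 6.98,7, 8.96 ]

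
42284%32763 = 9521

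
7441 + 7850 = 15291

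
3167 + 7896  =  11063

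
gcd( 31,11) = 1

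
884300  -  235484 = 648816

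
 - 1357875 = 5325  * ( - 255 ) 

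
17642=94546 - 76904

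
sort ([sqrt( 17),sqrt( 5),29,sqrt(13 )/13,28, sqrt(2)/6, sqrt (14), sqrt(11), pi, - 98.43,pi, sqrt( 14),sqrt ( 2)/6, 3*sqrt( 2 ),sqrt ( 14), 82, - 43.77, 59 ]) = [-98.43 ,-43.77, sqrt( 2)/6,sqrt(2)/6,  sqrt(13 )/13, sqrt( 5),pi,pi,sqrt ( 11),sqrt (14 ),  sqrt( 14),sqrt ( 14),sqrt( 17 ), 3*sqrt( 2),28,29, 59,82]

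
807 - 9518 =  - 8711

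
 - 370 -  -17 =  - 353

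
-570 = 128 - 698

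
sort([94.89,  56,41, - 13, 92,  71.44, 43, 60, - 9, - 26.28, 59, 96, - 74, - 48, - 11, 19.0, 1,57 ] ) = [ - 74,-48, - 26.28  , - 13 , - 11, - 9,  1,19.0,41,  43,56, 57,59,60,71.44, 92,94.89,  96]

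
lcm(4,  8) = 8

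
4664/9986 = 2332/4993 = 0.47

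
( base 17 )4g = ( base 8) 124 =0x54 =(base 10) 84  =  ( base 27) 33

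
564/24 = 23 + 1/2  =  23.50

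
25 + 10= 35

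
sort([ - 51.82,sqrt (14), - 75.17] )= [ - 75.17, - 51.82,sqrt( 14)] 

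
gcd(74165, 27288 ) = 1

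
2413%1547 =866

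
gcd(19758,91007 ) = 1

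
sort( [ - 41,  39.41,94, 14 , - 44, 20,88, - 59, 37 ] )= [  -  59,-44,  -  41, 14,20,  37, 39.41,88, 94] 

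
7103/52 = 7103/52 = 136.60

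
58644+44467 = 103111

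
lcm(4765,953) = 4765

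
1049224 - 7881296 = - 6832072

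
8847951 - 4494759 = 4353192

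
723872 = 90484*8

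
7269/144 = 2423/48 = 50.48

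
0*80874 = 0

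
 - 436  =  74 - 510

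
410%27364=410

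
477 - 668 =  -191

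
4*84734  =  338936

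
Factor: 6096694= 2^1 * 1733^1*1759^1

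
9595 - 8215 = 1380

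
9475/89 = 106 + 41/89 = 106.46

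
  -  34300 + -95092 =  - 129392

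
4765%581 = 117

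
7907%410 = 117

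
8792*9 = 79128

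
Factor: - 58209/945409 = -3^1*19403^1*945409^( - 1) 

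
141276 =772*183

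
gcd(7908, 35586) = 3954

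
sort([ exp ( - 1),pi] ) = [ exp(-1),pi]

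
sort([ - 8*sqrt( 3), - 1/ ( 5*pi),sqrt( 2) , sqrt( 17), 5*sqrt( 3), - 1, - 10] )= [ - 8 * sqrt( 3), - 10 , - 1, - 1/(5*pi ),sqrt(2 ), sqrt( 17), 5 * sqrt(3) ] 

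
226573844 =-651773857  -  -878347701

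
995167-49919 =945248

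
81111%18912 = 5463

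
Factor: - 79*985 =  - 77815= - 5^1*79^1*197^1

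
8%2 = 0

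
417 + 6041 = 6458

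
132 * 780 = 102960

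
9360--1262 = 10622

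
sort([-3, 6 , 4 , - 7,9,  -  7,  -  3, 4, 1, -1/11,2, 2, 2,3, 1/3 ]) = [ - 7 , - 7, - 3 , - 3, - 1/11,1/3,1 , 2,2,2,3  ,  4, 4, 6,9]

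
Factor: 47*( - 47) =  - 2209= - 47^2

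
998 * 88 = 87824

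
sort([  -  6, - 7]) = [ - 7, - 6]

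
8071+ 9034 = 17105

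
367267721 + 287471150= 654738871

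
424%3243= 424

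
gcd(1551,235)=47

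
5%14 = 5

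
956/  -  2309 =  - 956/2309=- 0.41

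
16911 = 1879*9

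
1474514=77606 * 19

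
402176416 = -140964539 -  - 543140955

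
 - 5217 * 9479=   -  49451943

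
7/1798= 7/1798 =0.00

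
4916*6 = 29496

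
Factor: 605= 5^1 * 11^2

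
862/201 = 862/201 = 4.29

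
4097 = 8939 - 4842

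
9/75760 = 9/75760= 0.00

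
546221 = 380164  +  166057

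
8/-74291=-1 + 74283/74291 = -0.00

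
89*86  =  7654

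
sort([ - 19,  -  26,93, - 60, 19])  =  [-60,-26, - 19,19,93]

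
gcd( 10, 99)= 1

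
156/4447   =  156/4447= 0.04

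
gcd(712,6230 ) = 178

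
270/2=135 = 135.00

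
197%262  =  197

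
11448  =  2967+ 8481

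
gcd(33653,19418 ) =73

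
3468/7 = 3468/7 = 495.43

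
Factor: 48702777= 3^1*16234259^1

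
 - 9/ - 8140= 9/8140 = 0.00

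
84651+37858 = 122509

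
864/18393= 288/6131 = 0.05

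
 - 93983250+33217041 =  - 60766209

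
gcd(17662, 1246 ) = 2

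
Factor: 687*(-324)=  - 2^2*3^5*229^1   =  - 222588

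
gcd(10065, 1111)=11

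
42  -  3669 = -3627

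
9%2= 1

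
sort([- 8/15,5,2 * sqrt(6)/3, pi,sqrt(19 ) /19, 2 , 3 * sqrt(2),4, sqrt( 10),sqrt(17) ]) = [ - 8/15,sqrt ( 19)/19,2*sqrt(6)/3,2, pi,sqrt( 10 ),4 , sqrt(17) , 3 * sqrt(2),5]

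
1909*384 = 733056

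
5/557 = 5/557 = 0.01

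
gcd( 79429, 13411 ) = 1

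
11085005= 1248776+9836229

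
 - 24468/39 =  - 628 + 8/13 = - 627.38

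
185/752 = 185/752 = 0.25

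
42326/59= 717 +23/59 = 717.39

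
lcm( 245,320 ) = 15680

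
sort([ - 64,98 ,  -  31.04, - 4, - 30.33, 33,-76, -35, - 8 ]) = [ - 76,-64, - 35,  -  31.04,-30.33, - 8,- 4, 33, 98 ]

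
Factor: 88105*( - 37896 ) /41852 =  -2^1*3^1*5^1*67^1*263^1*1579^1*10463^( - 1 ) = - 834706770/10463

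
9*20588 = 185292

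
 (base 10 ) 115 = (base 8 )163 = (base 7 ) 223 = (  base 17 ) 6D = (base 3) 11021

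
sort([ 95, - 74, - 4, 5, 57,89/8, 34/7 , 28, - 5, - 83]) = [- 83, - 74, - 5,-4, 34/7 , 5, 89/8, 28,  57, 95 ] 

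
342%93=63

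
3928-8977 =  -5049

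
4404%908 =772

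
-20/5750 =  - 1 + 573/575 = -0.00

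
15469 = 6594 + 8875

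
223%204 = 19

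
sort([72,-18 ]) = [-18, 72] 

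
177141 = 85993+91148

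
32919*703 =23142057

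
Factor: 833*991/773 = 825503/773=7^2 * 17^1* 773^(-1)*991^1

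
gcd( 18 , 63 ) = 9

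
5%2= 1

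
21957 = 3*7319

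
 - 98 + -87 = -185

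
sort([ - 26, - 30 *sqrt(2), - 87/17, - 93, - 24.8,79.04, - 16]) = [ - 93, - 30*sqrt ( 2), - 26, - 24.8, - 16,  -  87/17, 79.04] 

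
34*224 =7616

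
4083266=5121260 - 1037994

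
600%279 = 42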